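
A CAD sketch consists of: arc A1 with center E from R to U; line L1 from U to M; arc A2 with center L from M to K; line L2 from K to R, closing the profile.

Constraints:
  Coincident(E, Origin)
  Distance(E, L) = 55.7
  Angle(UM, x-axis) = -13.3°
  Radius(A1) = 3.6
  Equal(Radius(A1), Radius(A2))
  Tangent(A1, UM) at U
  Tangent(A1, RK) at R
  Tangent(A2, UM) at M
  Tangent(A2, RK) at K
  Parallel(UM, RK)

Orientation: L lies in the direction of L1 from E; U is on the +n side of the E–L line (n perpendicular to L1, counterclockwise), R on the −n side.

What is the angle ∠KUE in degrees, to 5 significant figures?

82.635°

The slot axis is L1's direction at -13.3°, so u = (cos -13.3°, sin -13.3°) = (0.97318, -0.23005) and n = (−sin -13.3°, cos -13.3°) = (0.23005, 0.97318). E is at the origin and L lies 55.7 along u from E, so L = 55.7·u = (54.206, -12.814). Tangency of A1 to both parallel lines with radius 3.6 puts U and R at E ± 3.6·n: U = (0.82818, 3.5034), R = (-0.82818, -3.5034). Equal radii place M and K the same way about L: M = L + 3.6·n = (55.034, -9.3103), K = L − 3.6·n = (53.378, -16.317). Then cos ∠KUE = UK·UE / (|UK||UE|), giving 82.635°.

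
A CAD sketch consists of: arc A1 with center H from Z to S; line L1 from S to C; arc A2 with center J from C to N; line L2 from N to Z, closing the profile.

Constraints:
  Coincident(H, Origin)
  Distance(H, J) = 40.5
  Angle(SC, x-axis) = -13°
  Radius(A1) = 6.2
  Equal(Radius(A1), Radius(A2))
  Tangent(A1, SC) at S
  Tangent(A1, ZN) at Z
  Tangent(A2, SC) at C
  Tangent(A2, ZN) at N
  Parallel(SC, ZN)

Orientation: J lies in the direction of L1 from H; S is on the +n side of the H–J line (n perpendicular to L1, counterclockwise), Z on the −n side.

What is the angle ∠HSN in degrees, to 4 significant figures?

72.98°

The slot axis is L1's direction at -13.0°, so u = (cos -13.0°, sin -13.0°) = (0.9744, -0.2250) and n = (−sin -13.0°, cos -13.0°) = (0.2250, 0.9744). H is at the origin and J lies 40.5 along u from H, so J = 40.5·u = (39.46, -9.111). Tangency of A1 to both parallel lines with radius 6.2 puts S and Z at H ± 6.2·n: S = (1.395, 6.041), Z = (-1.395, -6.041). Equal radii place C and N the same way about J: C = J + 6.2·n = (40.86, -3.069), N = J − 6.2·n = (38.07, -15.15). Then cos ∠HSN = SH·SN / (|SH||SN|), giving 72.98°.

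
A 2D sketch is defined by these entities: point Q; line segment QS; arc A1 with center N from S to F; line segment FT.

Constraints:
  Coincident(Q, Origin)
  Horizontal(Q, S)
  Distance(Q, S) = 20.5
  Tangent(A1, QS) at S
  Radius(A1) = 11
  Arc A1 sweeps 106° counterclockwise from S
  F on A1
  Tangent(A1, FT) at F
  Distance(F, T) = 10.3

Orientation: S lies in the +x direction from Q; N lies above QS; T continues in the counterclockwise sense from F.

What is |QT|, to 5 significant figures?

37.013

On A1, S sits at bearing -90° from N; a 106° counterclockwise sweep puts F at bearing 16°, so F = N + 11.0·(cos 16°, sin 16°) = (31.074, 14.032). Tangency of A1 to FT means the radius NF is perpendicular to FT, so FT runs along (−sin 16°, cos 16°); with |FT| = 10.3, T = (28.235, 23.933). Then |QT| = |T − Q| = 37.013.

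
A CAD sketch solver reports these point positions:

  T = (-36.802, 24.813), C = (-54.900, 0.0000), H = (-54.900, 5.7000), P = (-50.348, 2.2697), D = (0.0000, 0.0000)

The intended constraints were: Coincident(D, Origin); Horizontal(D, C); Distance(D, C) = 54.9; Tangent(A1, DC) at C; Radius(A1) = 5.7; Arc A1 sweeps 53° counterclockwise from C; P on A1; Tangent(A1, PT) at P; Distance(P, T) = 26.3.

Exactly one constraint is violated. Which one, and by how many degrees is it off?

Tangent(A1, PT) at P — off by 6.00°.

D = (0.00, 0.00) ✓; D.y = 0.00, C.y = 0.00 ✓; |DC| = 54.90 ✓; ∠(HC, CD) = 90.00° ✓; |HC| = 5.700 ✓; bearing(H→P) − bearing(H→C) = 53.00° ✓; |HP| = 5.700 ✓; ∠(HP, PT) = 84.00° ✗; |PT| = 26.30 ✓.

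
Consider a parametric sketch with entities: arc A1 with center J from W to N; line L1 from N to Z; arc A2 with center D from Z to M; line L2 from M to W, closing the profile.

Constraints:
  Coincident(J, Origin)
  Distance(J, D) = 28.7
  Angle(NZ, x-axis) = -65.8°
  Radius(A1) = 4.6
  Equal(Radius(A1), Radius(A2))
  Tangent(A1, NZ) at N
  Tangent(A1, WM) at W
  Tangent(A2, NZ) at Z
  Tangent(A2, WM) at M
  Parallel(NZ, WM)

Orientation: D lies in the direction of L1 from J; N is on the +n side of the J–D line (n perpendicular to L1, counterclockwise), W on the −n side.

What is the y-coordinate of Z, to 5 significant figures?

-24.292

The slot axis is L1's direction at -65.8°, so u = (cos -65.8°, sin -65.8°) = (0.40992, -0.91212) and n = (−sin -65.8°, cos -65.8°) = (0.91212, 0.40992). J is at the origin and D lies 28.7 along u from J, so D = 28.7·u = (11.765, -26.178). Tangency of A1 to both parallel lines with radius 4.6 puts N and W at J ± 4.6·n: N = (4.1958, 1.8856), W = (-4.1958, -1.8856). Equal radii place Z and M the same way about D: Z = D + 4.6·n = (15.961, -24.292), M = D − 4.6·n = (7.5690, -28.063). So Z.y = -24.292.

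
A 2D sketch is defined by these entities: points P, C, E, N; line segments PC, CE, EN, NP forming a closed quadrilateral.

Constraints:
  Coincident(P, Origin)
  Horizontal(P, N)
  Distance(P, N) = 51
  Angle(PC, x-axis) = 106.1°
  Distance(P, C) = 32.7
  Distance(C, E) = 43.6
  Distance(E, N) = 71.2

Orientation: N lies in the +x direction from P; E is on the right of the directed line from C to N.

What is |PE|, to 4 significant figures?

22.24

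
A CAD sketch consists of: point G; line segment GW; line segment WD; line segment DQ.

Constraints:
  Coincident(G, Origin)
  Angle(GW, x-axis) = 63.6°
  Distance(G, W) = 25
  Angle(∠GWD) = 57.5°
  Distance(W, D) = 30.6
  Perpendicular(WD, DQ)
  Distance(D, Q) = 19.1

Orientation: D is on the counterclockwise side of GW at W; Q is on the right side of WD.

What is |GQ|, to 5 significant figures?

43.698

∠GWD = 57.5°, so WD runs at 63.6° + (180° − 57.5°) = 186.10° from the x-axis; with |WD| = 30.6, D = W + 30.6·(cos 186.10°, sin 186.10°) = (-19.311, 19.141). The perpendicularity gives DQ at right angles to WD; with |DQ| = 19.1 on the right of WD, Q = D + 19.1·(-0.10626, 0.99434) = (-21.341, 38.133). Then |GQ| = |Q − G| = 43.698.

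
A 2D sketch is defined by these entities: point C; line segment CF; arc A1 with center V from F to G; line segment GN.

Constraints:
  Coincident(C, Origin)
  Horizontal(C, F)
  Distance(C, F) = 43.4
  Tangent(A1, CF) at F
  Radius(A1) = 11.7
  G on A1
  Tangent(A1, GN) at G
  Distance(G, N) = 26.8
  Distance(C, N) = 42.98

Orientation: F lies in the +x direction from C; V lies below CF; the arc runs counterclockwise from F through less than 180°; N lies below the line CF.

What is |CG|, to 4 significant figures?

33.25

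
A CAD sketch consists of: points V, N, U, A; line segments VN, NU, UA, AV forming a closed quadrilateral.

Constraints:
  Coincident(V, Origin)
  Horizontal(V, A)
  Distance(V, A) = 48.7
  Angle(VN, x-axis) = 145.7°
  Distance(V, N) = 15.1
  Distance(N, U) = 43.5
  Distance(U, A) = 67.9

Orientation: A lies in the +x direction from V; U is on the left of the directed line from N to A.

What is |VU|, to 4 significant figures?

49.51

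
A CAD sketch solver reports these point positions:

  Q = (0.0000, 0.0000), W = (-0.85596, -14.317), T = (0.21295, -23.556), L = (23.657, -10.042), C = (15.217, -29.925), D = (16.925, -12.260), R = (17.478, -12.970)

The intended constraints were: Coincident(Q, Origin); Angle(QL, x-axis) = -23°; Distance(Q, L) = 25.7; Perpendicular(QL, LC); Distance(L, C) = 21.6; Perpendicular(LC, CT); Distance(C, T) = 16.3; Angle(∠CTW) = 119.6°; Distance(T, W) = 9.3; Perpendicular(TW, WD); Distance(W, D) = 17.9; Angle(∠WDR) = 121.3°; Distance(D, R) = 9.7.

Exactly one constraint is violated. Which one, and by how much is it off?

Distance(D, R) = 9.7 — off by 8.80.

Q = (0.00, 0.00) ✓; QL at -23.00° ✓; |QL| = 25.70 ✓; ∠(QL, LC) = 90.00° ✓; |LC| = 21.60 ✓; ∠(LC, CT) = 90.00° ✓; |CT| = 16.30 ✓; ∠CTW = 119.6° ✓; |TW| = 9.301 ✓; ∠(TW, WD) = 90.00° ✓; |WD| = 17.90 ✓; ∠WDR = 121.3° ✓; |DR| = 0.8999 ✗.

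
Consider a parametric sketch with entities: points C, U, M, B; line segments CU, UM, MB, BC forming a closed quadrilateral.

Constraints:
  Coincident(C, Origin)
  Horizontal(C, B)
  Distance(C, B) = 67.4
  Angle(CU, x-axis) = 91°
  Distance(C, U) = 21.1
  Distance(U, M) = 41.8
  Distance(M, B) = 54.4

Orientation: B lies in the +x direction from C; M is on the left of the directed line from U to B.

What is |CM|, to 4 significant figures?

55.82

Checks: |UM| = 41.80 ✓; |MB| = 54.40 ✓.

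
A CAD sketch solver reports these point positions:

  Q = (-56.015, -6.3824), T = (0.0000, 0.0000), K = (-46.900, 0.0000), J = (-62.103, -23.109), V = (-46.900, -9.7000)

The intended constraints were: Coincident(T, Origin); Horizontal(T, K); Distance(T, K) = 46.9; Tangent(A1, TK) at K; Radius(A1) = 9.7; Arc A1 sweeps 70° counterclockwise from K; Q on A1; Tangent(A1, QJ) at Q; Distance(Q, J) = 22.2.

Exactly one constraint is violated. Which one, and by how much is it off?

Distance(Q, J) = 22.2 — off by 4.40.

T = (0.00, 0.00) ✓; T.y = 0.00, K.y = 0.00 ✓; |TK| = 46.90 ✓; ∠(VK, KT) = 90.00° ✓; |VK| = 9.700 ✓; bearing(V→Q) − bearing(V→K) = 70.00° ✓; |VQ| = 9.700 ✓; ∠(VQ, QJ) = 90.00° ✓; |QJ| = 17.80 ✗.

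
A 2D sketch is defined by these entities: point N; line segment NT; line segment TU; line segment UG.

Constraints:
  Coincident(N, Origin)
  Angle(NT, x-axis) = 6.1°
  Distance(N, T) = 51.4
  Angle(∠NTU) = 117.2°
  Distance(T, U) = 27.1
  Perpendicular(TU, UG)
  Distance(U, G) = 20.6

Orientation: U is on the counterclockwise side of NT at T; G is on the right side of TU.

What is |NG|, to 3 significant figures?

83.4

N is at the origin; NT runs at 6.1° with length 51.4, so T = 51.4·(cos 6.1°, sin 6.1°) = (51.1, 5.46). ∠NTU = 117.2°, so TU runs at 6.1° + (180° − 117.2°) = 68.9° from the x-axis; with |TU| = 27.1, U = T + 27.1·(cos 68.9°, sin 68.9°) = (60.9, 30.7). TU is perpendicular to UG; with |UG| = 20.6 on the right of TU, G = U + 20.6·(0.933, -0.360) = (80.1, 23.3). Then |NG| = |G − N| = 83.4.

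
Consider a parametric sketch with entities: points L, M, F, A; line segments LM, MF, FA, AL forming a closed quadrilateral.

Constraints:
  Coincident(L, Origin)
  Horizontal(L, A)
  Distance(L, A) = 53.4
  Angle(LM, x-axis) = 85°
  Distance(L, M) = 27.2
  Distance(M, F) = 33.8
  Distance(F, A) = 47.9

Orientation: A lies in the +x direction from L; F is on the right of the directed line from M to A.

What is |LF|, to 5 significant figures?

8.8190

Checks: |MF| = 33.80 ✓; |FA| = 47.90 ✓.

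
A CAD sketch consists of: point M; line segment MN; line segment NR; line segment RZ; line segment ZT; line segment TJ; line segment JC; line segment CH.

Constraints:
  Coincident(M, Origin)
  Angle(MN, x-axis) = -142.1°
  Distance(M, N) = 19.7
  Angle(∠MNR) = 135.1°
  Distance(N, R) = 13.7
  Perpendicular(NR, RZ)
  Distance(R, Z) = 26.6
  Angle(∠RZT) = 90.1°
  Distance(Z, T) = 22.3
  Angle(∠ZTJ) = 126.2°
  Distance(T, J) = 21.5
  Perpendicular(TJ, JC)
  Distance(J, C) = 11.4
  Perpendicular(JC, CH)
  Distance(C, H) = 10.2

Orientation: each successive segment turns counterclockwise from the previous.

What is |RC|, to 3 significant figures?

26.0

M is at the origin; MN runs at -142.1° with length 19.7, so N = (-15.5, -12.1). ∠MNR = 135.1° gives NR at -97.2° from the x-axis; with |NR| = 13.7, R = (-17.3, -25.7). The perpendicularity gives RZ at right angles to NR, so RZ runs at -7.20°; with |RZ| = 26.6, Z = (9.13, -29.0). ∠RZT = 90.1° gives ZT at 82.7° from the x-axis; with |ZT| = 22.3, T = (12.0, -6.91). ∠ZTJ = 126.2° gives TJ at 137° from the x-axis; with |TJ| = 21.5, J = (-3.63, 7.89). TJ is perpendicular to JC, so JC runs at -133°; with |JC| = 11.4, C = (-11.5, -0.378). Then |RC| = |C − R| = 26.0.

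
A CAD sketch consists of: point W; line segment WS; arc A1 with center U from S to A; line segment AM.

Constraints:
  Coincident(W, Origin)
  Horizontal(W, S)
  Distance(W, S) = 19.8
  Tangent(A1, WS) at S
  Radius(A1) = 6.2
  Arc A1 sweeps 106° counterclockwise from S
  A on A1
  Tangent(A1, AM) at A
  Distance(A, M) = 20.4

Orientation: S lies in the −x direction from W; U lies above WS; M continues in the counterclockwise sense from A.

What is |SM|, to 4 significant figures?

27.52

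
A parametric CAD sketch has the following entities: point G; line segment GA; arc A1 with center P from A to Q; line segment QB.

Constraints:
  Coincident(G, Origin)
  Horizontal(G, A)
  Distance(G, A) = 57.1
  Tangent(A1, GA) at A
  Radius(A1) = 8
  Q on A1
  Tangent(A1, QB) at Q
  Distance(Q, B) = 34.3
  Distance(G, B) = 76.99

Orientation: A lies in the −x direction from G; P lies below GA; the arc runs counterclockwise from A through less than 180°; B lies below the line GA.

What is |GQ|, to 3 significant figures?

65.6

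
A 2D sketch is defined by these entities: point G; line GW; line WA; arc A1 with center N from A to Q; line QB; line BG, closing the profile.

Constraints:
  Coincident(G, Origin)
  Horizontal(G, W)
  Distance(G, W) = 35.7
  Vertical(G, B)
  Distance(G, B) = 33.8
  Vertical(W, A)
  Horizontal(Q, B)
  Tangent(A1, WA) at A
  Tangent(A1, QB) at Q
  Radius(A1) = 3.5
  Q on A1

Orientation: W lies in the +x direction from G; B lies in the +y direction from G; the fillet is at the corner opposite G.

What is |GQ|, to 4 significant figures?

46.68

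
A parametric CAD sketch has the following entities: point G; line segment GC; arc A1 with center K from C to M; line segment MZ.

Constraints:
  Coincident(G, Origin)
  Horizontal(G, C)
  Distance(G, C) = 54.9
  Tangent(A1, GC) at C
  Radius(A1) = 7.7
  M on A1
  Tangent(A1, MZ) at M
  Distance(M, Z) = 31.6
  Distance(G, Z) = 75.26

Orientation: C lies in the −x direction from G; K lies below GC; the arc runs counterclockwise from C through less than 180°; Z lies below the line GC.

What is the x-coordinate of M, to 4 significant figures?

-62.59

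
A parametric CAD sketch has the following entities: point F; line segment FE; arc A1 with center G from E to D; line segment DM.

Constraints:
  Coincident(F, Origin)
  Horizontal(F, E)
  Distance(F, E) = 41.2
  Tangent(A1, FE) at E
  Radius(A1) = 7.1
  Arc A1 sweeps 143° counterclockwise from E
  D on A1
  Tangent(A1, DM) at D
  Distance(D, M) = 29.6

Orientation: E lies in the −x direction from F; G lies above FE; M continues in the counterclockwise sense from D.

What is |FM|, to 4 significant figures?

67.85

On A1, E sits at bearing -90° from G; a 143° counterclockwise sweep puts D at bearing 53°, so D = G + 7.1·(cos 53°, sin 53°) = (-36.93, 12.77). Since A1 is tangent to DM there, GD ⟂ DM, so DM runs along (−sin 53°, cos 53°); with |DM| = 29.6, M = (-60.57, 30.58). Then |FM| = |M − F| = 67.85.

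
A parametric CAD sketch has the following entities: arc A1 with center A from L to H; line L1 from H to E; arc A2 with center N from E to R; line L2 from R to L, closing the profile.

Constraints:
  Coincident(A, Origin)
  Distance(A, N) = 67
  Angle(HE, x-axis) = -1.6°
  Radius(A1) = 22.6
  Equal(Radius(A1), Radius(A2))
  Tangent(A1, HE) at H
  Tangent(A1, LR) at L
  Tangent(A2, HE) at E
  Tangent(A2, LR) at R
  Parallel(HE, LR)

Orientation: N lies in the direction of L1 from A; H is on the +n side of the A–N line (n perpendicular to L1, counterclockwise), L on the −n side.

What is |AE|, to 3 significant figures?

70.7

The slot axis is L1's direction at -1.6°, so u = (cos -1.6°, sin -1.6°) = (1.00, -0.0279) and n = (−sin -1.6°, cos -1.6°) = (0.0279, 1.00). A is at the origin and N lies 67.0 along u from A, so N = 67.0·u = (67.0, -1.87). Tangency of A1 to both parallel lines with radius 22.6 puts H and L at A ± 22.6·n: H = (0.631, 22.6), L = (-0.631, -22.6). Equal radii place E and R the same way about N: E = N + 22.6·n = (67.6, 20.7), R = N − 22.6·n = (66.3, -24.5). Then |AE| = |E − A| = 70.7.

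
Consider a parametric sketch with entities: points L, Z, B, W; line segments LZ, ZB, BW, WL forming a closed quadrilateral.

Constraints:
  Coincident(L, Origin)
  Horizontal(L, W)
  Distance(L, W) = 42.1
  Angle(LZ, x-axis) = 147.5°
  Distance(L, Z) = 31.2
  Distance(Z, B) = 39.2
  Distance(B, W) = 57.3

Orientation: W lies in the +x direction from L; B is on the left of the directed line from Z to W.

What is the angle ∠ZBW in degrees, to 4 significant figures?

91.81°

Checks: |ZB| = 39.20 ✓; |BW| = 57.30 ✓.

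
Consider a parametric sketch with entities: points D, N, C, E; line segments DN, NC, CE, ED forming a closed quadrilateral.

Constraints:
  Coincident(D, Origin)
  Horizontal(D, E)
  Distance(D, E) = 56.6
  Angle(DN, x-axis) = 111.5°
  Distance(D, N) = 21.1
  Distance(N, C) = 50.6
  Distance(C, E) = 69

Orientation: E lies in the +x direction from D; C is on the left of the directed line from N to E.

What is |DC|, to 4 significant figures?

64.21

Checks: D = (0.00, 0.00) ✓; |NC| = 50.60 ✓; |CE| = 69.00 ✓.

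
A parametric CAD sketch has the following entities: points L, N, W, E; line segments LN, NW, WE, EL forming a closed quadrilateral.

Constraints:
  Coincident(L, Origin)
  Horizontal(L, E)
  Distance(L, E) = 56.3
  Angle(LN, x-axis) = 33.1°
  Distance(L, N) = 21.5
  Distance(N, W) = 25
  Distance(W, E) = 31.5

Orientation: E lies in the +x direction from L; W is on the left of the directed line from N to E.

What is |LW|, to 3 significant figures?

46.5

L is at the origin; L and E share the same y with |LE| = 56.3 and E in +x, so E = (56.3, 0). LN runs at 33.1° with |LN| = 21.5, so N = (18.0, 11.7). W is determined by |NW| = 25.0 and |WE| = 31.5 together: it lies at the intersection of circle(N, 25.0) and circle(E, 31.5). With |NE| = 40.0, the foot of the radical line on NE is 15.4 from N and the perpendicular offset is √(25.0² − 15.4²) = 19.7. Taking the left-of-NE solution: W = (38.5, 26.0).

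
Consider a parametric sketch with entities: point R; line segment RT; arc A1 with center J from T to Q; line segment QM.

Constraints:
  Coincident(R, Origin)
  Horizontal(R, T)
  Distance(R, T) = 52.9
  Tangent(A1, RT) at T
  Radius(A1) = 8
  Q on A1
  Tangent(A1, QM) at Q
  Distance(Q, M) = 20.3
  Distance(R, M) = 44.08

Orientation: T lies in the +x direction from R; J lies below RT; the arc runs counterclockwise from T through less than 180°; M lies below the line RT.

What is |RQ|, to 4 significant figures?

45.83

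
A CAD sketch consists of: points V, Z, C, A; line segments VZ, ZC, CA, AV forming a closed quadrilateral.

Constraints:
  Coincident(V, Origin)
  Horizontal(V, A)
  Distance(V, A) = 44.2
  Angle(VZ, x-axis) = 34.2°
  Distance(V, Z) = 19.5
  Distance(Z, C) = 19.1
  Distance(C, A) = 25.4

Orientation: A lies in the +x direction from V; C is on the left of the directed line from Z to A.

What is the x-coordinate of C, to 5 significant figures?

31.654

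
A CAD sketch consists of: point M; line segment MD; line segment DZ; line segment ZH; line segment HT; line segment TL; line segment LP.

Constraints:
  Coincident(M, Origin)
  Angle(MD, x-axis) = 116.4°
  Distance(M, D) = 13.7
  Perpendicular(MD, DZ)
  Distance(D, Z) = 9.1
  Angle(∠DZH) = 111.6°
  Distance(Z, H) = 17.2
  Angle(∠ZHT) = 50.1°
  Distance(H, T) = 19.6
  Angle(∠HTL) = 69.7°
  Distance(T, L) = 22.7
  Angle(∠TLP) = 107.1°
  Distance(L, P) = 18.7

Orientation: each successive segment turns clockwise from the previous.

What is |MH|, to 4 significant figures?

15.60

M is at the origin; MD runs at 116.4° with length 13.7, so D = (-6.092, 12.27). MD ⟂ DZ, so DZ runs at 26.40°; with |DZ| = 9.1, Z = (2.059, 16.32). ∠DZH = 111.6° gives ZH at -42.00° from the x-axis; with |ZH| = 17.2, H = (14.84, 4.808). Then |MH| = |H − M| = 15.60.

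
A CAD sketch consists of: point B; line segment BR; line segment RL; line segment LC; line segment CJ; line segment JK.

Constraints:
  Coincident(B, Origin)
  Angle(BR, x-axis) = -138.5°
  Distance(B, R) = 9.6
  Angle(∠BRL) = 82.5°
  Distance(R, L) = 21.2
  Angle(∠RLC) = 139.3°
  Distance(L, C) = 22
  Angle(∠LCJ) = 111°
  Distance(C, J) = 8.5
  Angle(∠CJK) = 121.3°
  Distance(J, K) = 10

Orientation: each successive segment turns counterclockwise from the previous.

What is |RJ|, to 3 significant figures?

41.5

B is at the origin; BR runs at -138.5° with length 9.6, so R = (-7.19, -6.36). ∠BRL = 82.5° gives RL at -41.0° from the x-axis; with |RL| = 21.2, L = (8.81, -20.3). ∠RLC = 139.3° gives LC at -0.300° from the x-axis; with |LC| = 22.0, C = (30.8, -20.4). ∠LCJ = 111.0° gives CJ at 68.7° from the x-axis; with |CJ| = 8.5, J = (33.9, -12.5). Then |RJ| = |J − R| = 41.5.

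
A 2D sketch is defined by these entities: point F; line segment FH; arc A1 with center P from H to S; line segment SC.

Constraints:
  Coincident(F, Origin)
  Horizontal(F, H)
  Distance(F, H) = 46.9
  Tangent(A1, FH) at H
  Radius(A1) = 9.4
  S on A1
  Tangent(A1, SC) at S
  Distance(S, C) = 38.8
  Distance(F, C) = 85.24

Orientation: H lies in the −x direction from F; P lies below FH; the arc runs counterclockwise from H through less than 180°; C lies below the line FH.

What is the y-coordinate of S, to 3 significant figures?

-3.69

F is at the origin; F and H share the same y with |FH| = 46.9 and H on the −x side, so H = (-46.9, 0.00). A1 meets FH tangentially, so PH is at right angles to FH, so P = H + (0, -9.4) = (-46.9, -9.40). Since PS ⟂ SC (tangency), |PC| = √(9.4² + 38.8²) = 39.9 regardless of where S sits on A1. So C lies on both circle(F, 85.24) and circle(P, 39.9); the below-FH intersection is C = (-77.9, -34.5). S is the foot of the tangent from C: S = (-54.4, -3.69).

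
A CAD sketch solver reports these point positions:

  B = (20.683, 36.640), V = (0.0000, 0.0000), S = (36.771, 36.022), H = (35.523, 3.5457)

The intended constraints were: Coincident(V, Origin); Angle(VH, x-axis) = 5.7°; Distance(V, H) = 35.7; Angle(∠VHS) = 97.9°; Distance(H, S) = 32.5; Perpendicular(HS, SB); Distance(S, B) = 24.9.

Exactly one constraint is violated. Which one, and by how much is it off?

Distance(S, B) = 24.9 — off by 8.80.

V = (0.00, 0.00) ✓; VH at 5.700° ✓; |VH| = 35.70 ✓; ∠VHS = 97.90° ✓; |HS| = 32.50 ✓; ∠(HS, SB) = 90.00° ✓; |SB| = 16.10 ✗.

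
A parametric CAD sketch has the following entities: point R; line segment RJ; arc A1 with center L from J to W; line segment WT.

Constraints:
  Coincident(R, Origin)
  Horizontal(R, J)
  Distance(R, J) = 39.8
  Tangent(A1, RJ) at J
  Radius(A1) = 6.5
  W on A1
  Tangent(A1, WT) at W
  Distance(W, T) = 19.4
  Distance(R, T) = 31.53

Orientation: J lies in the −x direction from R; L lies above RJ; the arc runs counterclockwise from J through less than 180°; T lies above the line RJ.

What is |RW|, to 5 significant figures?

34.339

Checks: ∠(LJ, JR) = 90.00° ✓; |LW| = 6.500 ✓; ∠(LW, WT) = 90.00° ✓; |WT| = 19.40 ✓; |RT| = 31.53 ✓.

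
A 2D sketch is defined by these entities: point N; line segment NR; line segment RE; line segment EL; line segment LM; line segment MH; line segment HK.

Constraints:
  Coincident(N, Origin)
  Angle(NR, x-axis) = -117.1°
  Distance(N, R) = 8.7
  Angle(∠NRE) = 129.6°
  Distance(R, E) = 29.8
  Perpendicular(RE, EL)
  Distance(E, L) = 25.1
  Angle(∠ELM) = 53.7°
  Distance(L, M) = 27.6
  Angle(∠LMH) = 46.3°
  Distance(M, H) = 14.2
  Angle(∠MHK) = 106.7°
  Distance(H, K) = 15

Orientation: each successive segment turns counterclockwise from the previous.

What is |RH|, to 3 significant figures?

22.4

N is at the origin; NR runs at -117.1° with length 8.7, so R = (-3.96, -7.74). ∠NRE = 129.6° gives RE at -66.7° from the x-axis; with |RE| = 29.8, E = (7.82, -35.1). RE is perpendicular to EL, so EL runs at 23.3°; with |EL| = 25.1, L = (30.9, -25.2). ∠ELM = 53.7° gives LM at 150° from the x-axis; with |LM| = 27.6, M = (7.07, -11.2). ∠LMH = 46.3° gives MH at -76.7° from the x-axis; with |MH| = 14.2, H = (10.3, -25.0). Then |RH| = |H − R| = 22.4.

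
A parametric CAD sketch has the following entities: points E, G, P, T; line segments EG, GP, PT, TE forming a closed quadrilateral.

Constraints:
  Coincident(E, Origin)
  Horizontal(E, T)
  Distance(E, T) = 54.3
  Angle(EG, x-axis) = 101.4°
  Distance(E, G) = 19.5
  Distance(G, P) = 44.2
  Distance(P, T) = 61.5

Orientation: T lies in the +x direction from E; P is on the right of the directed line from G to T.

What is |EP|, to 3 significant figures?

25.1

Checks: |GP| = 44.20 ✓; |PT| = 61.50 ✓.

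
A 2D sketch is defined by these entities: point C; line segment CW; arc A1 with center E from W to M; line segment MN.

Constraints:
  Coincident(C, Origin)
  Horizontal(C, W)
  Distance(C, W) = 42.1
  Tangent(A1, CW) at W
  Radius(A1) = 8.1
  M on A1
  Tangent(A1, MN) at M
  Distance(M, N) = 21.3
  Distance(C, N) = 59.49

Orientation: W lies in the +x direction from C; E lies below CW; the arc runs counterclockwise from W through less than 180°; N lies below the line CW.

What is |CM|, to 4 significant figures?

39.19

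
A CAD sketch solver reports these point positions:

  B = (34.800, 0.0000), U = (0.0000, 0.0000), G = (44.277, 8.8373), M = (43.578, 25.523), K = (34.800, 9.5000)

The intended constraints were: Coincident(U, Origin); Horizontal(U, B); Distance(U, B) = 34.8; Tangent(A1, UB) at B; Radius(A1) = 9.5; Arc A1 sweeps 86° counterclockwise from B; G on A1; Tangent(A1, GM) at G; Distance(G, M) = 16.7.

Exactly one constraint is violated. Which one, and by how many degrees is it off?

Tangent(A1, GM) at G — off by 6.40°.

U = (0.00, 0.00) ✓; U.y = 0.00, B.y = 0.00 ✓; |UB| = 34.80 ✓; ∠(KB, BU) = 90.00° ✓; |KB| = 9.500 ✓; bearing(K→G) − bearing(K→B) = 86.00° ✓; |KG| = 9.500 ✓; ∠(KG, GM) = 83.60° ✗; |GM| = 16.70 ✓.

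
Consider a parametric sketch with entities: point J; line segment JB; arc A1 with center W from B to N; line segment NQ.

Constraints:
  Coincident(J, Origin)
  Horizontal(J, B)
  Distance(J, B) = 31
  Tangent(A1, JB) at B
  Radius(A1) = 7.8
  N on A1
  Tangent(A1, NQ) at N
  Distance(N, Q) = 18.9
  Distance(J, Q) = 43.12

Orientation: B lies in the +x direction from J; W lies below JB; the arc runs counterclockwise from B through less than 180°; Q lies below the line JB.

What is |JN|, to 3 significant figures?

26.6

J is at the origin; JB is horizontal with |JB| = 31.0 and B on the +x side, so B = (31.0, 0.00). A1 meets JB tangentially, so WB is at right angles to JB, so W = B + (0, -7.8) = (31.0, -7.80). Since WN ⟂ NQ (tangency), |WQ| = √(7.8² + 18.9²) = 20.4 regardless of where N sits on A1. So Q lies on both circle(J, 43.12) and circle(W, 20.4); the below-JB intersection is Q = (32.6, -28.2). N is the foot of the tangent from Q: N = (24.1, -11.3).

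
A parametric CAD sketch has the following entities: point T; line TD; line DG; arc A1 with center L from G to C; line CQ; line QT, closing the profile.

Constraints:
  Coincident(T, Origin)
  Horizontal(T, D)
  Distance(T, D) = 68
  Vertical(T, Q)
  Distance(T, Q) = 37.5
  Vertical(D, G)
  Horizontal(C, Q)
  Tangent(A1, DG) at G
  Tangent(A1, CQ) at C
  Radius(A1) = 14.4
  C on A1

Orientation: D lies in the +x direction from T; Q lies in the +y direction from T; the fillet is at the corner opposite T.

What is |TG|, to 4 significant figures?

71.82

T is at the origin; TD is horizontal with |TD| = 68.0 and D on the +x side, so D = (68.00, 0.000). TQ is vertical with |TQ| = 37.5 and Q on the +y side, so Q = (0.000, 37.50). The virtual corner opposite T is at (68.00, 37.50). Since A1 is tangent to DG there, LG ⟂ DG and the tangent condition forces LC to be normal to CQ, with radius 14.4, so the center L sits 14.4 in from both sides at L = (53.60, 23.10). That places the tangent points at G = (68.00, 23.10) on DG and C = (53.60, 37.50) on CQ. Then |TG| = |G − T| = 71.82.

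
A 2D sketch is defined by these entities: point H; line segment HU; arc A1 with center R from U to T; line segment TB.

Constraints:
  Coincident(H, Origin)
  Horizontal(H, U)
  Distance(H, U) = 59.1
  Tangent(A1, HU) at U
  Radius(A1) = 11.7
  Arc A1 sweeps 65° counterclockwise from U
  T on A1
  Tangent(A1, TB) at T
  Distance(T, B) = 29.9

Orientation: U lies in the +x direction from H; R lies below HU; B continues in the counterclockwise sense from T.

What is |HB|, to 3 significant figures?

49.3

On A1, U sits at bearing 90° from R; a 65° counterclockwise sweep puts T at bearing 155°, so T = R + 11.7·(cos 155°, sin 155°) = (48.5, -6.76). Tangency of A1 to TB means the radius RT is perpendicular to TB, so TB runs along (−sin 155°, cos 155°); with |TB| = 29.9, B = (35.9, -33.9). Then |HB| = |B − H| = 49.3.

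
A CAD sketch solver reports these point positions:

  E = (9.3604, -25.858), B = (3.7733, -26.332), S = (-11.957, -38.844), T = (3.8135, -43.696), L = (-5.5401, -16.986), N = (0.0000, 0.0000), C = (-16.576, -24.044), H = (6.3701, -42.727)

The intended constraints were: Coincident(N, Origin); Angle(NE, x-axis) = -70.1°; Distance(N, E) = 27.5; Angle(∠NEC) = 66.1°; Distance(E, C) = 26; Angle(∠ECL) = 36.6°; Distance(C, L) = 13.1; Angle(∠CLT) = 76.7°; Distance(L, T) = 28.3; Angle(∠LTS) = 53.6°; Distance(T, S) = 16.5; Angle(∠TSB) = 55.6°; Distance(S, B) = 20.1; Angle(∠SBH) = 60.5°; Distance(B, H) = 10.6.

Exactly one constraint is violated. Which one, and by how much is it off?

Distance(B, H) = 10.6 — off by 6.00.

N = (0.00, 0.00) ✓; NE at -70.10° ✓; |NE| = 27.50 ✓; ∠NEC = 66.10° ✓; |EC| = 26.00 ✓; ∠ECL = 36.60° ✓; |CL| = 13.10 ✓; ∠CLT = 76.70° ✓; |LT| = 28.30 ✓; ∠LTS = 53.60° ✓; |TS| = 16.50 ✓; ∠TSB = 55.60° ✓; |SB| = 20.10 ✓; ∠SBH = 60.50° ✓; |BH| = 16.60 ✗.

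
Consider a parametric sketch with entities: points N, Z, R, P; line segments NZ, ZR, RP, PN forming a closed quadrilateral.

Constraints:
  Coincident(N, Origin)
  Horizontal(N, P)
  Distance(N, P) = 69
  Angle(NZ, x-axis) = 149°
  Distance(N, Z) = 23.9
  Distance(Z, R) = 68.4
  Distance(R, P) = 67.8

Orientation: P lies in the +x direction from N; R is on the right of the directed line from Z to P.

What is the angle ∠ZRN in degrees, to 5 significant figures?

12.196°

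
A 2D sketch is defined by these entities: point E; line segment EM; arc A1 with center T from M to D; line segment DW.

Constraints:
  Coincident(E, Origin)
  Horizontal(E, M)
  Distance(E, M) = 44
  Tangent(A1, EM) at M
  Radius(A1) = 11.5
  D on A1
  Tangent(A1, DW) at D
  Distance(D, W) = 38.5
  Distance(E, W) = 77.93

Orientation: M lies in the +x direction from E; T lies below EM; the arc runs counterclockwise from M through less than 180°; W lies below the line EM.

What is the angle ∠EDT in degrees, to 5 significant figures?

108.66°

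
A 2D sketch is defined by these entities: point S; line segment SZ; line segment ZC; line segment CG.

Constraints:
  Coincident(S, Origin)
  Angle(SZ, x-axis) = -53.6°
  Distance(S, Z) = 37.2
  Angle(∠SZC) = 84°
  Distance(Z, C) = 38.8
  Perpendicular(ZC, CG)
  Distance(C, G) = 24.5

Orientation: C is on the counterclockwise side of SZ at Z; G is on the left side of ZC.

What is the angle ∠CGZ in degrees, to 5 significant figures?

57.730°

S is at the origin; SZ runs at -53.6° with length 37.2, so Z = 37.2·(cos -53.6°, sin -53.6°) = (22.075, -29.942). ∠SZC = 84.0°, so ZC runs at -53.6° + (180° − 84.0°) = 42.400° from the x-axis; with |ZC| = 38.8, C = Z + 38.8·(cos 42.400°, sin 42.400°) = (50.727, -3.7791). The perpendicularity gives CG at right angles to ZC; with |CG| = 24.5 on the left of ZC, G = C + 24.5·(-0.67430, 0.73846) = (34.207, 14.313). Then cos ∠CGZ = GC·GZ / (|GC||GZ|), giving 57.730°.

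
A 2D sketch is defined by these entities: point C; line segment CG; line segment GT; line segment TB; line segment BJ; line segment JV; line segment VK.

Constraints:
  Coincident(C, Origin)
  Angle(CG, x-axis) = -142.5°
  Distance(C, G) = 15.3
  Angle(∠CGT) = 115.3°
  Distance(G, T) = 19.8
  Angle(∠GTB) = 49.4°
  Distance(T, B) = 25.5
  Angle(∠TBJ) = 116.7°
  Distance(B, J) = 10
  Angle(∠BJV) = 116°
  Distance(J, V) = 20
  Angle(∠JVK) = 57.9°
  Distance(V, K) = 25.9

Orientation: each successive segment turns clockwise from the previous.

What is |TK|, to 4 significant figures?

8.781

C is at the origin; CG runs at -142.5° with length 15.3, so G = (-12.14, -9.314). ∠CGT = 115.3° gives GT at 152.8° from the x-axis; with |GT| = 19.8, T = (-29.75, -0.2635). ∠GTB = 49.4° gives TB at 22.20° from the x-axis; with |TB| = 25.5, B = (-6.139, 9.371). ∠TBJ = 116.7° gives BJ at -41.10° from the x-axis; with |BJ| = 10.0, J = (1.397, 2.798). ∠BJV = 116.0° gives JV at -105.1° from the x-axis; with |JV| = 20.0, V = (-3.814, -16.51). ∠JVK = 57.9° gives VK at 132.8° from the x-axis; with |VK| = 25.9, K = (-21.41, 2.492). Then |TK| = |K − T| = 8.781.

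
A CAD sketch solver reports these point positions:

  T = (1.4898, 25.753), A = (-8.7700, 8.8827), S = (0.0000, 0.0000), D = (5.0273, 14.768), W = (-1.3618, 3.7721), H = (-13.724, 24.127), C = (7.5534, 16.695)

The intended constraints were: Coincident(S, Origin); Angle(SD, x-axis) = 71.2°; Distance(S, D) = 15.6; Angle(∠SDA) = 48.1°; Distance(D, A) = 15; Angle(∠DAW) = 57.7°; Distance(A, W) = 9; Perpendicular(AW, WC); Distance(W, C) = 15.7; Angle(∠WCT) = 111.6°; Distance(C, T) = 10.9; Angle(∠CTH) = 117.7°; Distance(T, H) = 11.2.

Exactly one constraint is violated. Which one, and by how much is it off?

Distance(T, H) = 11.2 — off by 4.10.

S = (0.00, 0.00) ✓; SD at 71.20° ✓; |SD| = 15.60 ✓; ∠SDA = 48.10° ✓; |DA| = 15.00 ✓; ∠DAW = 57.70° ✓; |AW| = 9.000 ✓; ∠(AW, WC) = 90.00° ✓; |WC| = 15.70 ✓; ∠WCT = 111.6° ✓; |CT| = 10.90 ✓; ∠CTH = 117.7° ✓; |TH| = 15.30 ✗.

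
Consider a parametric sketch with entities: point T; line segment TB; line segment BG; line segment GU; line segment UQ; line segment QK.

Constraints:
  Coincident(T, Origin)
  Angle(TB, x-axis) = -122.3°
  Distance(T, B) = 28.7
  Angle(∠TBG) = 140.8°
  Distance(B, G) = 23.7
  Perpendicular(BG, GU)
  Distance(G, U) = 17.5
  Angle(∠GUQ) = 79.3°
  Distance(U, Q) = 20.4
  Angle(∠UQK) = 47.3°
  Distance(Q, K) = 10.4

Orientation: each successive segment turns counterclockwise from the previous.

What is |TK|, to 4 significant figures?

35.86

T is at the origin; TB runs at -122.3° with length 28.7, so B = (-15.34, -24.26). ∠TBG = 140.8° gives BG at -83.10° from the x-axis; with |BG| = 23.7, G = (-12.49, -47.79). BG ⟂ GU, so GU runs at 6.900°; with |GU| = 17.5, U = (4.885, -45.68). ∠GUQ = 79.3° gives UQ at 107.6° from the x-axis; with |UQ| = 20.4, Q = (-1.284, -26.24). ∠UQK = 47.3° gives QK at -119.7° from the x-axis; with |QK| = 10.4, K = (-6.437, -35.27). Then |TK| = |K − T| = 35.86.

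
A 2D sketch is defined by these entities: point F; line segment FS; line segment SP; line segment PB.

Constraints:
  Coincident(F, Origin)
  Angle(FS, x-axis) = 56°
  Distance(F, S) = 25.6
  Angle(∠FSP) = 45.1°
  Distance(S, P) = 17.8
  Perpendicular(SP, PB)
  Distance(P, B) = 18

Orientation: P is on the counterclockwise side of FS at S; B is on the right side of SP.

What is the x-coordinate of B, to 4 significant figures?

-6.567

F is at the origin; FS runs at 56.0° with length 25.6, so S = 25.6·(cos 56.0°, sin 56.0°) = (14.32, 21.22). ∠FSP = 45.1°, so SP runs at 56.0° + (180° − 45.1°) = 190.9° from the x-axis; with |SP| = 17.8, P = S + 17.8·(cos 190.9°, sin 190.9°) = (-3.164, 17.86). The perpendicularity gives PB at right angles to SP; with |PB| = 18.0 on the right of SP, B = P + 18.0·(-0.1891, 0.9820) = (-6.567, 35.53). So B.x = -6.567.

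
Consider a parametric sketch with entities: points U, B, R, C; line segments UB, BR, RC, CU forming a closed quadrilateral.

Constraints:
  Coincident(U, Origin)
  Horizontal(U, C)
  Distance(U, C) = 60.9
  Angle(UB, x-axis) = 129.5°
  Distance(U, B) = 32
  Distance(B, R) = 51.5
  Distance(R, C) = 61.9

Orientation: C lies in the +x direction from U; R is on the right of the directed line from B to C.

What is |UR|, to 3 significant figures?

21.5

U is at the origin; UC is horizontal with |UC| = 60.9 and C in +x, so C = (60.9, 0). UB runs at 129.5° with |UB| = 32.0, so B = (-20.4, 24.7). R is determined by |BR| = 51.5 and |RC| = 61.9 together: it lies at the intersection of circle(B, 51.5) and circle(C, 61.9). With |BC| = 84.9, the foot of the radical line on BC is 35.5 from B and the perpendicular offset is √(51.5² − 35.5²) = 37.3. Taking the right-of-BC solution: R = (2.79, -21.3).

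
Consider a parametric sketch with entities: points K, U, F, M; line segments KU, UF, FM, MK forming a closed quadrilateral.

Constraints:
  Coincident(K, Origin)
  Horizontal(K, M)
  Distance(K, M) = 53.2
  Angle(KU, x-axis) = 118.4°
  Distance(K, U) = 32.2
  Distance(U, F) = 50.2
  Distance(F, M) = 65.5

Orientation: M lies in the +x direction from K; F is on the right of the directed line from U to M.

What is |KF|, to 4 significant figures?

23.13

Checks: |UF| = 50.20 ✓; |FM| = 65.50 ✓.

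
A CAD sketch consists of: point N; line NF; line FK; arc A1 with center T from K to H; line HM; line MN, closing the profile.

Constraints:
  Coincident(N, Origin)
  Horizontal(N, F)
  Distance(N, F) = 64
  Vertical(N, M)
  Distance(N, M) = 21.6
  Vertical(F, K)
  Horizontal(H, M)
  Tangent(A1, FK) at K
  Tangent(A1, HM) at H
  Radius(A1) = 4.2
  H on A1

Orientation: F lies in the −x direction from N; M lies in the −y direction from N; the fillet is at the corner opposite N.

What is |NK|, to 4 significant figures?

66.32

The virtual corner opposite N is at (-64.00, -21.60). The tangent condition forces TK to be normal to FK and A1 meets HM tangentially, so TH is at right angles to HM, with radius 4.2, so the center T sits 4.2 in from both sides at T = (-59.80, -17.40). That places the tangent points at K = (-64.00, -17.40) on FK and H = (-59.80, -21.60) on HM. Then |NK| = |K − N| = 66.32.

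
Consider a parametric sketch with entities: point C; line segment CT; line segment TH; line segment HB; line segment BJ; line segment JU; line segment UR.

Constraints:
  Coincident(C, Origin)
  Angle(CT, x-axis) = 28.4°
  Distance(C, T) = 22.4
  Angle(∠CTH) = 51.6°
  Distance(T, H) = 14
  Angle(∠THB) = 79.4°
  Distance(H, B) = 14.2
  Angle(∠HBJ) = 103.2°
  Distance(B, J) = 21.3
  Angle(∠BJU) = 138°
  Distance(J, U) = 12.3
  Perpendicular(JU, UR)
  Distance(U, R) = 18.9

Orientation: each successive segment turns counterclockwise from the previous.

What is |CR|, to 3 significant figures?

32.9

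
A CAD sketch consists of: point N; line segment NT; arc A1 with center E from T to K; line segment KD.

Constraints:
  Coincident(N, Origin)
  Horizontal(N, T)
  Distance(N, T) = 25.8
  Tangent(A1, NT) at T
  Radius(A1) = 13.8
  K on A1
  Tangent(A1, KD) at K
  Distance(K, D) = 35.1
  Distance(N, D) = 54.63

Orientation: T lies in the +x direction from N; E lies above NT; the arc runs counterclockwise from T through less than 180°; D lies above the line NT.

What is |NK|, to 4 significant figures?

43.05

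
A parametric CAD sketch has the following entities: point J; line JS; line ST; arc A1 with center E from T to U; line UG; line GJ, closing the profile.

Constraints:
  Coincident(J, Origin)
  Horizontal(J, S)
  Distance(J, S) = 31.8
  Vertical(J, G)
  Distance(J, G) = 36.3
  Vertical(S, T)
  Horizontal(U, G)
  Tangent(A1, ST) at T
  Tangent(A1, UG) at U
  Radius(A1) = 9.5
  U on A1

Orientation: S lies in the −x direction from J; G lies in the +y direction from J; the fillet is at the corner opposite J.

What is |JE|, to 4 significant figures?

34.86

J is at the origin; JS is horizontal with |JS| = 31.8 and S on the −x side, so S = (-31.80, 0.000). JG is vertical with |JG| = 36.3 and G on the +y side, so G = (0.000, 36.30). The virtual corner opposite J is at (-31.80, 36.30). Since A1 is tangent to ST there, ET ⟂ ST and A1 meets UG tangentially, so EU is at right angles to UG, with radius 9.5, so the center E sits 9.5 in from both sides at E = (-22.30, 26.80). Then |JE| = |E − J| = 34.86.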